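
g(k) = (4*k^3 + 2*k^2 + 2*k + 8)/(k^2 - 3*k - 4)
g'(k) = (3 - 2*k)*(4*k^3 + 2*k^2 + 2*k + 8)/(k^2 - 3*k - 4)^2 + (12*k^2 + 4*k + 2)/(k^2 - 3*k - 4) = 4*(k^4 - 6*k^3 - 14*k^2 - 8*k + 4)/(k^4 - 6*k^3 + k^2 + 24*k + 16)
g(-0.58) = -3.50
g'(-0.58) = 5.64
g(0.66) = -2.05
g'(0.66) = -1.16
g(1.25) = -3.46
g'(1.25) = -3.88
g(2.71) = -22.51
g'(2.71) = -32.48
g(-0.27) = -2.41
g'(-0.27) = 2.17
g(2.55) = -17.96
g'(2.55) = -24.85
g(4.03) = 2056.63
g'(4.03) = -67551.52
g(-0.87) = -8.12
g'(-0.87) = 48.77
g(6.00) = 68.29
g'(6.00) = -11.18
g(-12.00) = -37.73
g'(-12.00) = 3.77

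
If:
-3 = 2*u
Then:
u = -3/2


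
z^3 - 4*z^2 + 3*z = z*(z - 3)*(z - 1)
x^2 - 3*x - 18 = (x - 6)*(x + 3)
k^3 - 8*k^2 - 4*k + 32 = (k - 8)*(k - 2)*(k + 2)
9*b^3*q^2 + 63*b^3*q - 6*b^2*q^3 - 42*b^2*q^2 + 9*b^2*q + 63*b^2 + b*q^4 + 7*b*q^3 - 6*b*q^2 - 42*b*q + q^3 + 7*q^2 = (-3*b + q)^2*(q + 7)*(b*q + 1)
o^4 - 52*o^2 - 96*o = o*(o - 8)*(o + 2)*(o + 6)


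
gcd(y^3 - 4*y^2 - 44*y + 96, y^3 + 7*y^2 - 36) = y^2 + 4*y - 12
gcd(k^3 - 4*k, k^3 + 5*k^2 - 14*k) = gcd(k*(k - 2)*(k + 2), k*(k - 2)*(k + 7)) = k^2 - 2*k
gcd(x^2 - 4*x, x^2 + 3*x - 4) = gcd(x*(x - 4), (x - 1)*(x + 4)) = 1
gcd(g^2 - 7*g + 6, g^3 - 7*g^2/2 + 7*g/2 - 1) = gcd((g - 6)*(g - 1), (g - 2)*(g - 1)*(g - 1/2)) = g - 1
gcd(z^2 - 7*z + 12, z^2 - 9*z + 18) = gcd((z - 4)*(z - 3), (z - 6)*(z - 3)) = z - 3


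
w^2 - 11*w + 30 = (w - 6)*(w - 5)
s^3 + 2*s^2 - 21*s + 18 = (s - 3)*(s - 1)*(s + 6)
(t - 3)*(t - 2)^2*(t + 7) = t^4 - 33*t^2 + 100*t - 84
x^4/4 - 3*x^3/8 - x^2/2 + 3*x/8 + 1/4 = (x/4 + 1/4)*(x - 2)*(x - 1)*(x + 1/2)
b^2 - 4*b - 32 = (b - 8)*(b + 4)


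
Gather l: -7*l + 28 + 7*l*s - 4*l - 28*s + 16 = l*(7*s - 11) - 28*s + 44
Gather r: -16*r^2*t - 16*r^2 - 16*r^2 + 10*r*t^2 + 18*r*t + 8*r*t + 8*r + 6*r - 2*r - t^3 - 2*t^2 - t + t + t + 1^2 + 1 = r^2*(-16*t - 32) + r*(10*t^2 + 26*t + 12) - t^3 - 2*t^2 + t + 2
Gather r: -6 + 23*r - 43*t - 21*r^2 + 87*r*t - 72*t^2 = -21*r^2 + r*(87*t + 23) - 72*t^2 - 43*t - 6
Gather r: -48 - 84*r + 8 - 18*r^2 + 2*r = -18*r^2 - 82*r - 40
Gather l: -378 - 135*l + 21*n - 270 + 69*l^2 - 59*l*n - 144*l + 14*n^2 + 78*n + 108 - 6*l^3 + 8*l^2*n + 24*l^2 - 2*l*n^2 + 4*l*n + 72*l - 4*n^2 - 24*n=-6*l^3 + l^2*(8*n + 93) + l*(-2*n^2 - 55*n - 207) + 10*n^2 + 75*n - 540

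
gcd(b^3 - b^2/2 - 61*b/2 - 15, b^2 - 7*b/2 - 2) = b + 1/2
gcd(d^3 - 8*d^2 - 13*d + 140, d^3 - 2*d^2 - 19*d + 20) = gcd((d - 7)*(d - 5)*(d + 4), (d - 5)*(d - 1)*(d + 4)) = d^2 - d - 20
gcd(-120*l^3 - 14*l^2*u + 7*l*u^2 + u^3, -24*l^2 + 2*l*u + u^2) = -24*l^2 + 2*l*u + u^2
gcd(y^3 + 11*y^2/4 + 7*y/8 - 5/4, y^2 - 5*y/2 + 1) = y - 1/2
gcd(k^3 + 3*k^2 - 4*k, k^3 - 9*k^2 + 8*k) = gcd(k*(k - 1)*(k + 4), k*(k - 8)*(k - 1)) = k^2 - k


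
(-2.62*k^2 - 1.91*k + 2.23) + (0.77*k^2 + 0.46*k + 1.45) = -1.85*k^2 - 1.45*k + 3.68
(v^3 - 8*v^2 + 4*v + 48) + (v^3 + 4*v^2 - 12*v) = 2*v^3 - 4*v^2 - 8*v + 48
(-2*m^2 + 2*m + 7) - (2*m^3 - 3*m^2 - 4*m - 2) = -2*m^3 + m^2 + 6*m + 9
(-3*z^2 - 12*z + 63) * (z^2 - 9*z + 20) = -3*z^4 + 15*z^3 + 111*z^2 - 807*z + 1260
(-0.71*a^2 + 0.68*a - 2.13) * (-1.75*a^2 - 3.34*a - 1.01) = 1.2425*a^4 + 1.1814*a^3 + 2.1734*a^2 + 6.4274*a + 2.1513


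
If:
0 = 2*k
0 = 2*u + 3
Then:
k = 0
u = -3/2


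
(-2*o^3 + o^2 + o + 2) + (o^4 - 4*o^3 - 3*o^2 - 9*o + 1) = o^4 - 6*o^3 - 2*o^2 - 8*o + 3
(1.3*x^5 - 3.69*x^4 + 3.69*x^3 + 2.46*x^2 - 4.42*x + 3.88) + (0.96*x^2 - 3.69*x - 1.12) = 1.3*x^5 - 3.69*x^4 + 3.69*x^3 + 3.42*x^2 - 8.11*x + 2.76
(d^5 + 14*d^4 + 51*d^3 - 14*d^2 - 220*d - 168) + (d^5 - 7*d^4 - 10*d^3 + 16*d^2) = 2*d^5 + 7*d^4 + 41*d^3 + 2*d^2 - 220*d - 168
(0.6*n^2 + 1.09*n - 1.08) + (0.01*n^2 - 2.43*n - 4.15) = 0.61*n^2 - 1.34*n - 5.23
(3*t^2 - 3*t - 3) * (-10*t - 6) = -30*t^3 + 12*t^2 + 48*t + 18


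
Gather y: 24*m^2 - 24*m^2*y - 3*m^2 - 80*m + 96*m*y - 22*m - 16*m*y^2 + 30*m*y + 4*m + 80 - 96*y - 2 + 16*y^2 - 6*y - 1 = 21*m^2 - 98*m + y^2*(16 - 16*m) + y*(-24*m^2 + 126*m - 102) + 77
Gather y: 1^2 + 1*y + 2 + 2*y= 3*y + 3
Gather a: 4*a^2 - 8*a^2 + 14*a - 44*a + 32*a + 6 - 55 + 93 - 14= -4*a^2 + 2*a + 30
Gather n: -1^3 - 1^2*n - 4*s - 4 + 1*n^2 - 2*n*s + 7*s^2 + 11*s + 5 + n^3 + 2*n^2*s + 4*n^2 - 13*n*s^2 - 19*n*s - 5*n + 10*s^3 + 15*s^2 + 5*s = n^3 + n^2*(2*s + 5) + n*(-13*s^2 - 21*s - 6) + 10*s^3 + 22*s^2 + 12*s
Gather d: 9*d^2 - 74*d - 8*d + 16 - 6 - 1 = 9*d^2 - 82*d + 9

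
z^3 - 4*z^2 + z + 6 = (z - 3)*(z - 2)*(z + 1)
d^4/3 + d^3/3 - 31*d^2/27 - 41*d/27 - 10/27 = (d/3 + 1/3)*(d - 2)*(d + 1/3)*(d + 5/3)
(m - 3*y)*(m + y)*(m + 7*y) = m^3 + 5*m^2*y - 17*m*y^2 - 21*y^3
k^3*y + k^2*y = k^2*(k*y + y)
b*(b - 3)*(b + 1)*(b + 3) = b^4 + b^3 - 9*b^2 - 9*b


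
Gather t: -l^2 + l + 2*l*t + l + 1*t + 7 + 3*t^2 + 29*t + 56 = -l^2 + 2*l + 3*t^2 + t*(2*l + 30) + 63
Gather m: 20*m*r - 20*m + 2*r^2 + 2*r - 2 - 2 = m*(20*r - 20) + 2*r^2 + 2*r - 4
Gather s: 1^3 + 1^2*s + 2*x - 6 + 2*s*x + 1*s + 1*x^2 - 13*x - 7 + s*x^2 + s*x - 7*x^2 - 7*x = s*(x^2 + 3*x + 2) - 6*x^2 - 18*x - 12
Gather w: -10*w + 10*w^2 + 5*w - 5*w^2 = 5*w^2 - 5*w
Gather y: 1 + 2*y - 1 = 2*y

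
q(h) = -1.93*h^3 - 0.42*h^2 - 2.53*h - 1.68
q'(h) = -5.79*h^2 - 0.84*h - 2.53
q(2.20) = -29.83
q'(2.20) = -32.40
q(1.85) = -20.02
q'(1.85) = -23.90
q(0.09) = -1.91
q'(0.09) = -2.65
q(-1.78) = 12.38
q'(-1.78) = -19.38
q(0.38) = -2.81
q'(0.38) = -3.69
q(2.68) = -48.63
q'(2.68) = -46.37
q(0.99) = -6.47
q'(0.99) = -9.04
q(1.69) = -16.47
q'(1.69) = -20.49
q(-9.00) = 1394.04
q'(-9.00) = -463.96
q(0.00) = -1.68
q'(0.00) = -2.53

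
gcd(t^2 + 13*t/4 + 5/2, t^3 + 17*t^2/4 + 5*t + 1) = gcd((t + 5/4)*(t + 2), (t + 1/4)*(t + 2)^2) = t + 2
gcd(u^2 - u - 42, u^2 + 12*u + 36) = u + 6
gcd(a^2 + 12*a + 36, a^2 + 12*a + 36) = a^2 + 12*a + 36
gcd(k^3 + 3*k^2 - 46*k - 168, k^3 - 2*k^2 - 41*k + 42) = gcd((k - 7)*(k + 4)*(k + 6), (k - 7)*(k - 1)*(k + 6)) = k^2 - k - 42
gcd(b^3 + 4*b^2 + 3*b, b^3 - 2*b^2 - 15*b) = b^2 + 3*b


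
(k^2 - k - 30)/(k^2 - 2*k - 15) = (-k^2 + k + 30)/(-k^2 + 2*k + 15)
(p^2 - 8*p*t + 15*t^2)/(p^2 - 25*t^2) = (p - 3*t)/(p + 5*t)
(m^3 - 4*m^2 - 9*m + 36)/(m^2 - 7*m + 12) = m + 3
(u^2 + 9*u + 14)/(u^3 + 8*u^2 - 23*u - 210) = (u + 2)/(u^2 + u - 30)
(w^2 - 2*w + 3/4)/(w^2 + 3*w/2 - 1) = (w - 3/2)/(w + 2)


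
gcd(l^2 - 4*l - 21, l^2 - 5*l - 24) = l + 3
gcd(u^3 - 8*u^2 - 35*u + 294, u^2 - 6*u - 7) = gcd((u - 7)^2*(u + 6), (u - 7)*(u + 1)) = u - 7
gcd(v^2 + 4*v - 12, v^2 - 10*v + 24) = 1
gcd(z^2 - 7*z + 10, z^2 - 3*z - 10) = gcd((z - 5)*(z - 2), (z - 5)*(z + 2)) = z - 5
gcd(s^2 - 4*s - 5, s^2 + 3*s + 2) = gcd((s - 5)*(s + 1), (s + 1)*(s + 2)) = s + 1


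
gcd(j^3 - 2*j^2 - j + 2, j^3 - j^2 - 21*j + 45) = 1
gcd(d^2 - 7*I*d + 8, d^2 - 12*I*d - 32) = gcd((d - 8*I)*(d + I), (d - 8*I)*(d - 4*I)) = d - 8*I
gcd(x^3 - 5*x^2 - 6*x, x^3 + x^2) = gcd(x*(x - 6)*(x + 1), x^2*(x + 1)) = x^2 + x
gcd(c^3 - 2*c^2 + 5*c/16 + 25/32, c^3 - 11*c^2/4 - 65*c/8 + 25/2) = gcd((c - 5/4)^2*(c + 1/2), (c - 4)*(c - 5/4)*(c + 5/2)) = c - 5/4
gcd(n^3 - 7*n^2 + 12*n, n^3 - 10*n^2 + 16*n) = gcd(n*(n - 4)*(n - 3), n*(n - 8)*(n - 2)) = n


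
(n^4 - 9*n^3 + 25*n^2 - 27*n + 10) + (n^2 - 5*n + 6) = n^4 - 9*n^3 + 26*n^2 - 32*n + 16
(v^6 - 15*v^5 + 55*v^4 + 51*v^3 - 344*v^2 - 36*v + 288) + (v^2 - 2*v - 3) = v^6 - 15*v^5 + 55*v^4 + 51*v^3 - 343*v^2 - 38*v + 285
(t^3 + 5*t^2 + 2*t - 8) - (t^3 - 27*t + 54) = 5*t^2 + 29*t - 62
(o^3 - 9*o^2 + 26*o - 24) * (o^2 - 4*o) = o^5 - 13*o^4 + 62*o^3 - 128*o^2 + 96*o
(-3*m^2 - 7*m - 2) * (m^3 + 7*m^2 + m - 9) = -3*m^5 - 28*m^4 - 54*m^3 + 6*m^2 + 61*m + 18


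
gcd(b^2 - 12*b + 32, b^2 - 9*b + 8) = b - 8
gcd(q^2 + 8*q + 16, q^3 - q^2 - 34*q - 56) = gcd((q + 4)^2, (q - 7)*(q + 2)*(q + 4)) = q + 4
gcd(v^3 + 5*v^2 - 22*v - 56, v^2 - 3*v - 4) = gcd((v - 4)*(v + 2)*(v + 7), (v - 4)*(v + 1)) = v - 4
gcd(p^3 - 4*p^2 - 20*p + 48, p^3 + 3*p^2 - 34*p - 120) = p^2 - 2*p - 24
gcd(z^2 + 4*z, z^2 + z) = z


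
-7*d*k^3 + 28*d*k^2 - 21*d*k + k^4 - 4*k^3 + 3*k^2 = k*(-7*d + k)*(k - 3)*(k - 1)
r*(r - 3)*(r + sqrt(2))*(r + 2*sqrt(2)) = r^4 - 3*r^3 + 3*sqrt(2)*r^3 - 9*sqrt(2)*r^2 + 4*r^2 - 12*r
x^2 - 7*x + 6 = (x - 6)*(x - 1)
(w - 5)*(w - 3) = w^2 - 8*w + 15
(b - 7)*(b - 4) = b^2 - 11*b + 28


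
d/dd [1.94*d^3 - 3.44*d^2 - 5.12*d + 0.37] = 5.82*d^2 - 6.88*d - 5.12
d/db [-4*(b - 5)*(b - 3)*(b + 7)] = -12*b^2 + 8*b + 164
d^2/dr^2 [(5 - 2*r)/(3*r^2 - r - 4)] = 2*((2*r - 5)*(6*r - 1)^2 + (18*r - 17)*(-3*r^2 + r + 4))/(-3*r^2 + r + 4)^3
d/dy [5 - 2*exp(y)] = -2*exp(y)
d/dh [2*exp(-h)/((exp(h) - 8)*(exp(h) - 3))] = 2*(-3*exp(2*h) + 22*exp(h) - 24)*exp(-h)/(exp(4*h) - 22*exp(3*h) + 169*exp(2*h) - 528*exp(h) + 576)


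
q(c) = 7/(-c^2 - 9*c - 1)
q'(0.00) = 63.00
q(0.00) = -7.00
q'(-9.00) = -63.00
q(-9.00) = -7.00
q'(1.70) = 0.24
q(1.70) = -0.36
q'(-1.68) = 0.31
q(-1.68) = 0.62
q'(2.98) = 0.08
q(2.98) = -0.19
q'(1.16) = 0.48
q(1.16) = -0.55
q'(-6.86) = -0.18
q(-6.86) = 0.51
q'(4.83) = 0.03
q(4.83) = -0.10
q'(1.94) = 0.18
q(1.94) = -0.31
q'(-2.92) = 0.08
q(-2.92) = 0.42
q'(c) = 7*(2*c + 9)/(-c^2 - 9*c - 1)^2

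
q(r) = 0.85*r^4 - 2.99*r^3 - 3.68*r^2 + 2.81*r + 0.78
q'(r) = 3.4*r^3 - 8.97*r^2 - 7.36*r + 2.81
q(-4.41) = 494.75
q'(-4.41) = -430.79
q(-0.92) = -1.98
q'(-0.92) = -0.66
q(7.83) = 1556.78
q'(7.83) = 1027.41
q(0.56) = 0.76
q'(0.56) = -3.53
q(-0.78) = -1.92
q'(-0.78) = 1.48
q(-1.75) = 8.59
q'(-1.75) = -30.00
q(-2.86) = 89.46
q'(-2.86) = -129.05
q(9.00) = 3125.13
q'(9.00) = 1688.60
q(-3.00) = 108.81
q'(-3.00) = -147.64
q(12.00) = 11963.46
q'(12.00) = 4498.01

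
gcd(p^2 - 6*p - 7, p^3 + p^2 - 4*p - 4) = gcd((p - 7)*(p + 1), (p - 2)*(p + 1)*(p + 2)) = p + 1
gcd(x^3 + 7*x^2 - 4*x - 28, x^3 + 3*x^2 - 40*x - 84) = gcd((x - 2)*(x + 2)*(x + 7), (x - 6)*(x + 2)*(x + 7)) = x^2 + 9*x + 14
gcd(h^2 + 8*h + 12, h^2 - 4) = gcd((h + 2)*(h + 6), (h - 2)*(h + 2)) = h + 2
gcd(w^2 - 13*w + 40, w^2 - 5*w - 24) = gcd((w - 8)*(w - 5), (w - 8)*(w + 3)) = w - 8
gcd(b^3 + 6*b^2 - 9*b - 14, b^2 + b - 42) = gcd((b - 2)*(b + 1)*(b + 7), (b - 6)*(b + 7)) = b + 7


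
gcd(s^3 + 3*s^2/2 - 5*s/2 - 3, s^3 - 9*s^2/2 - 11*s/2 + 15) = s^2 + s/2 - 3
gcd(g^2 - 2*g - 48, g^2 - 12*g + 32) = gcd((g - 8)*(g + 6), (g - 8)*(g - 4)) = g - 8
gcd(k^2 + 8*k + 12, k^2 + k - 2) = k + 2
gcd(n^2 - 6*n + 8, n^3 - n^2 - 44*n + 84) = n - 2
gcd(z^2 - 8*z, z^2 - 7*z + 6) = 1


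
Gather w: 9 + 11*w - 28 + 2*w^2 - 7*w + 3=2*w^2 + 4*w - 16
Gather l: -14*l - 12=-14*l - 12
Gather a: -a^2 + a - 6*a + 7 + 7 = -a^2 - 5*a + 14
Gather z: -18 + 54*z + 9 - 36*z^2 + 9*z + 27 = -36*z^2 + 63*z + 18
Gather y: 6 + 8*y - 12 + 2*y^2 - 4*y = 2*y^2 + 4*y - 6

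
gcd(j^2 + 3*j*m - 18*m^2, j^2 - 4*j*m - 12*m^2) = 1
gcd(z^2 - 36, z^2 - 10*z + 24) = z - 6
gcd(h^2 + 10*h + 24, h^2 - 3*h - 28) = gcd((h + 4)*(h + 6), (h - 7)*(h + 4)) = h + 4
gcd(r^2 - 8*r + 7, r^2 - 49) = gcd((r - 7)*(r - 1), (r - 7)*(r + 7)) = r - 7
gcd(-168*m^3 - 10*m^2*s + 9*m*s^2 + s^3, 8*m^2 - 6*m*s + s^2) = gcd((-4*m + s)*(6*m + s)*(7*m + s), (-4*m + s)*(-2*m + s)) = -4*m + s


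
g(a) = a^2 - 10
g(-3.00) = -1.00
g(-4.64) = 11.53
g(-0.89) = -9.21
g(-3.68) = 3.54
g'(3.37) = 6.74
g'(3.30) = 6.60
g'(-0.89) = -1.78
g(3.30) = 0.89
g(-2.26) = -4.89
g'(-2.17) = -4.34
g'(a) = 2*a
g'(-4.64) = -9.28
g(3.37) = 1.36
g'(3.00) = 6.00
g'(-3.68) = -7.36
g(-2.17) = -5.29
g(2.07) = -5.72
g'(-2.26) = -4.52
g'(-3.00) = -6.00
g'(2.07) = 4.14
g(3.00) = -1.00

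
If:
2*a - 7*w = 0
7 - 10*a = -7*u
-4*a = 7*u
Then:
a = 1/2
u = -2/7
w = 1/7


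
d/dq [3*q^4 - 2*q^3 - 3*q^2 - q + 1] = 12*q^3 - 6*q^2 - 6*q - 1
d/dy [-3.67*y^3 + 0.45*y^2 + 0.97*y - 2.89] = -11.01*y^2 + 0.9*y + 0.97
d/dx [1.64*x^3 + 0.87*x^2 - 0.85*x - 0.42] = 4.92*x^2 + 1.74*x - 0.85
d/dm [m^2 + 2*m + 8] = 2*m + 2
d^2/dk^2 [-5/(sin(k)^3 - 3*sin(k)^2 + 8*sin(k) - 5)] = 5*(9*sin(k)^6 - 33*sin(k)^5 + 40*sin(k)^4 + 21*sin(k)^3 - 98*sin(k)^2 + 154*sin(k) - 98)/(sin(k)^3 - 3*sin(k)^2 + 8*sin(k) - 5)^3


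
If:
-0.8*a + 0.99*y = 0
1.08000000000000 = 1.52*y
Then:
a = 0.88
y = 0.71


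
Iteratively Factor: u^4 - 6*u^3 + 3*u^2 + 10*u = (u + 1)*(u^3 - 7*u^2 + 10*u) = u*(u + 1)*(u^2 - 7*u + 10) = u*(u - 2)*(u + 1)*(u - 5)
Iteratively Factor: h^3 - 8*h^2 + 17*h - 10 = (h - 2)*(h^2 - 6*h + 5) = (h - 5)*(h - 2)*(h - 1)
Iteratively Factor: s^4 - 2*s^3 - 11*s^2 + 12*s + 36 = (s + 2)*(s^3 - 4*s^2 - 3*s + 18) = (s - 3)*(s + 2)*(s^2 - s - 6) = (s - 3)*(s + 2)^2*(s - 3)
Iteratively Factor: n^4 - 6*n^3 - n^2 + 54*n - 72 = (n - 3)*(n^3 - 3*n^2 - 10*n + 24) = (n - 3)*(n + 3)*(n^2 - 6*n + 8) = (n - 3)*(n - 2)*(n + 3)*(n - 4)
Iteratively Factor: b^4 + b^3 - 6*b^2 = (b - 2)*(b^3 + 3*b^2) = (b - 2)*(b + 3)*(b^2) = b*(b - 2)*(b + 3)*(b)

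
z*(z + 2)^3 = z^4 + 6*z^3 + 12*z^2 + 8*z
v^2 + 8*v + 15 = (v + 3)*(v + 5)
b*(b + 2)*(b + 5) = b^3 + 7*b^2 + 10*b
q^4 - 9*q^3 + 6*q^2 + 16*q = q*(q - 8)*(q - 2)*(q + 1)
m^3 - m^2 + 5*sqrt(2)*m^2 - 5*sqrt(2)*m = m*(m - 1)*(m + 5*sqrt(2))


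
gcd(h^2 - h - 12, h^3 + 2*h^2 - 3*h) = h + 3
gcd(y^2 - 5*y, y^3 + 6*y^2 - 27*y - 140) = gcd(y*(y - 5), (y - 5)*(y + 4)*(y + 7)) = y - 5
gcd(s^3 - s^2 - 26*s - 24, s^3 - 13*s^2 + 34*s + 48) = s^2 - 5*s - 6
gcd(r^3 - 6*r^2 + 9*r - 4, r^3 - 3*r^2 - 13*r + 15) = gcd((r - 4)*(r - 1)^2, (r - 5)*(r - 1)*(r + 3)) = r - 1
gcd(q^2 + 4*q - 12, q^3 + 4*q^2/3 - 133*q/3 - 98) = q + 6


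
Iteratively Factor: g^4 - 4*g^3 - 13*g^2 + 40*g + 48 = (g + 1)*(g^3 - 5*g^2 - 8*g + 48) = (g - 4)*(g + 1)*(g^2 - g - 12) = (g - 4)*(g + 1)*(g + 3)*(g - 4)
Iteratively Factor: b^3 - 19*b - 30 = (b + 2)*(b^2 - 2*b - 15) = (b + 2)*(b + 3)*(b - 5)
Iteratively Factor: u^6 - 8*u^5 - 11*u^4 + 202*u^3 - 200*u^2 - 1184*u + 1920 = (u + 4)*(u^5 - 12*u^4 + 37*u^3 + 54*u^2 - 416*u + 480) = (u - 5)*(u + 4)*(u^4 - 7*u^3 + 2*u^2 + 64*u - 96) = (u - 5)*(u - 4)*(u + 4)*(u^3 - 3*u^2 - 10*u + 24) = (u - 5)*(u - 4)^2*(u + 4)*(u^2 + u - 6) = (u - 5)*(u - 4)^2*(u + 3)*(u + 4)*(u - 2)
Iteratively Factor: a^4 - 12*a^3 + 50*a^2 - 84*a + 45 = (a - 3)*(a^3 - 9*a^2 + 23*a - 15) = (a - 3)^2*(a^2 - 6*a + 5) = (a - 3)^2*(a - 1)*(a - 5)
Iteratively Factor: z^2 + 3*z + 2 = (z + 1)*(z + 2)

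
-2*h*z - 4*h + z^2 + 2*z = (-2*h + z)*(z + 2)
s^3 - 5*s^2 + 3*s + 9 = (s - 3)^2*(s + 1)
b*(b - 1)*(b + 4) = b^3 + 3*b^2 - 4*b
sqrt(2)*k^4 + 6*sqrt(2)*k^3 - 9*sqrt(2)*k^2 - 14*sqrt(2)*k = k*(k - 2)*(k + 7)*(sqrt(2)*k + sqrt(2))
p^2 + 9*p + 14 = (p + 2)*(p + 7)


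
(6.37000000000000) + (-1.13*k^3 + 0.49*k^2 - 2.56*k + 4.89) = -1.13*k^3 + 0.49*k^2 - 2.56*k + 11.26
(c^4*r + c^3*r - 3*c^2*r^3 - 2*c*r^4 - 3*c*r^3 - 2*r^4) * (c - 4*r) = c^5*r - 4*c^4*r^2 + c^4*r - 3*c^3*r^3 - 4*c^3*r^2 + 10*c^2*r^4 - 3*c^2*r^3 + 8*c*r^5 + 10*c*r^4 + 8*r^5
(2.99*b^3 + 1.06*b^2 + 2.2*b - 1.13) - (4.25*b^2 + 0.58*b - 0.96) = 2.99*b^3 - 3.19*b^2 + 1.62*b - 0.17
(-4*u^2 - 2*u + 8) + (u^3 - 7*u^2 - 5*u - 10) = u^3 - 11*u^2 - 7*u - 2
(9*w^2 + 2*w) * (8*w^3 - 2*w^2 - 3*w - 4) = 72*w^5 - 2*w^4 - 31*w^3 - 42*w^2 - 8*w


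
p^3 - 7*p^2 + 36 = (p - 6)*(p - 3)*(p + 2)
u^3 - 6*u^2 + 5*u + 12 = (u - 4)*(u - 3)*(u + 1)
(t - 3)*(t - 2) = t^2 - 5*t + 6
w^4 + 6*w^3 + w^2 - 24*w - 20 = (w - 2)*(w + 1)*(w + 2)*(w + 5)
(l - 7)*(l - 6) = l^2 - 13*l + 42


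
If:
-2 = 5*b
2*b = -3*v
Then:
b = -2/5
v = 4/15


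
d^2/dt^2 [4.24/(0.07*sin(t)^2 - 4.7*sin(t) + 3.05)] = (-0.083104*sin(t)^4 + 4.18488*sin(t)^3 - 89.915984*sin(t)^2 - 69.15016*sin(t) + 185.51272)/(0.07*sin(t)^2 - 4.7*sin(t) + 3.05)^3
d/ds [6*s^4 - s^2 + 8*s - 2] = 24*s^3 - 2*s + 8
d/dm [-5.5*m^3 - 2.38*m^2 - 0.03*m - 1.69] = -16.5*m^2 - 4.76*m - 0.03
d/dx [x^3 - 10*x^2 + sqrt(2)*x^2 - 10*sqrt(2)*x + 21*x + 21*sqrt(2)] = 3*x^2 - 20*x + 2*sqrt(2)*x - 10*sqrt(2) + 21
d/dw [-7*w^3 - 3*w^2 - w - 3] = -21*w^2 - 6*w - 1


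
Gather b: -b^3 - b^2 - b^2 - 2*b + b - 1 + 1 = -b^3 - 2*b^2 - b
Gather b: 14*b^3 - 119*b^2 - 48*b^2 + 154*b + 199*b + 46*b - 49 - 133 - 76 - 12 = 14*b^3 - 167*b^2 + 399*b - 270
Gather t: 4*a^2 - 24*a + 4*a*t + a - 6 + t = 4*a^2 - 23*a + t*(4*a + 1) - 6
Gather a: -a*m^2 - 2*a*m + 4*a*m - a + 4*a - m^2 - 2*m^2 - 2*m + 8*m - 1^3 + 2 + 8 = a*(-m^2 + 2*m + 3) - 3*m^2 + 6*m + 9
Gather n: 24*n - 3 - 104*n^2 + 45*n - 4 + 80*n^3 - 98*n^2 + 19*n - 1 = 80*n^3 - 202*n^2 + 88*n - 8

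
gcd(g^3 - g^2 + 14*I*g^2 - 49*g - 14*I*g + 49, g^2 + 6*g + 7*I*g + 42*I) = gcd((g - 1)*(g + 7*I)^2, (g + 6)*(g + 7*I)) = g + 7*I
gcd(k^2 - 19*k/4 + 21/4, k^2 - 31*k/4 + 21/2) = k - 7/4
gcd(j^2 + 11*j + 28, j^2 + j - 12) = j + 4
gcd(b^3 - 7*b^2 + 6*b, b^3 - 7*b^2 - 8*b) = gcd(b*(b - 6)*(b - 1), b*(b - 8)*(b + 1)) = b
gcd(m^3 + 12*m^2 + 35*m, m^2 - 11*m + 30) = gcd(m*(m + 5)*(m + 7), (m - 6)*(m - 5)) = 1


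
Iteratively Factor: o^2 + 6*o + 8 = (o + 4)*(o + 2)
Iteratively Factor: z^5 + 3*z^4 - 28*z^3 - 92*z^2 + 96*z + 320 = (z + 2)*(z^4 + z^3 - 30*z^2 - 32*z + 160) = (z + 2)*(z + 4)*(z^3 - 3*z^2 - 18*z + 40) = (z - 2)*(z + 2)*(z + 4)*(z^2 - z - 20) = (z - 5)*(z - 2)*(z + 2)*(z + 4)*(z + 4)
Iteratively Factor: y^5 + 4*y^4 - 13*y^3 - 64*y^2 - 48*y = (y + 4)*(y^4 - 13*y^2 - 12*y) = (y - 4)*(y + 4)*(y^3 + 4*y^2 + 3*y) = (y - 4)*(y + 3)*(y + 4)*(y^2 + y) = (y - 4)*(y + 1)*(y + 3)*(y + 4)*(y)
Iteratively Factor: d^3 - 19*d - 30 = (d + 3)*(d^2 - 3*d - 10) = (d - 5)*(d + 3)*(d + 2)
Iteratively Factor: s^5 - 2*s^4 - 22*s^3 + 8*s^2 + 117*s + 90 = (s + 2)*(s^4 - 4*s^3 - 14*s^2 + 36*s + 45) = (s - 3)*(s + 2)*(s^3 - s^2 - 17*s - 15) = (s - 5)*(s - 3)*(s + 2)*(s^2 + 4*s + 3) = (s - 5)*(s - 3)*(s + 2)*(s + 3)*(s + 1)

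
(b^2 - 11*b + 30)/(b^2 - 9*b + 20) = (b - 6)/(b - 4)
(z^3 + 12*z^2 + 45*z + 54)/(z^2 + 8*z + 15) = (z^2 + 9*z + 18)/(z + 5)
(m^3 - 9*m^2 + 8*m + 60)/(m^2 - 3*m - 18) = (m^2 - 3*m - 10)/(m + 3)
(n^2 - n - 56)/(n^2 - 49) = (n - 8)/(n - 7)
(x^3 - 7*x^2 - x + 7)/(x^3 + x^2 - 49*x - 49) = (x - 1)/(x + 7)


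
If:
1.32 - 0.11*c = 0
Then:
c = 12.00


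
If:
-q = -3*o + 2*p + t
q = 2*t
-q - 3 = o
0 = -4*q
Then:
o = -3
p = -9/2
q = 0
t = 0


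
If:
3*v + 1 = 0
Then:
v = -1/3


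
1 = 1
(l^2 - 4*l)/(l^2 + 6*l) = (l - 4)/(l + 6)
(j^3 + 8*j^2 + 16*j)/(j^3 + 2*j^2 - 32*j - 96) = j/(j - 6)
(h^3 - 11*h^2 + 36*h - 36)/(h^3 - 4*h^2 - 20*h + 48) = (h - 3)/(h + 4)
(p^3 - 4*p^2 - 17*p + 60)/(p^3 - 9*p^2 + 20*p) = (p^2 + p - 12)/(p*(p - 4))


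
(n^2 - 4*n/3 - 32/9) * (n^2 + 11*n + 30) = n^4 + 29*n^3/3 + 106*n^2/9 - 712*n/9 - 320/3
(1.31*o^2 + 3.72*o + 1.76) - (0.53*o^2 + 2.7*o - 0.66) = 0.78*o^2 + 1.02*o + 2.42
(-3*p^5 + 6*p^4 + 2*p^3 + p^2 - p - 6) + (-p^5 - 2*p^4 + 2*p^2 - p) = -4*p^5 + 4*p^4 + 2*p^3 + 3*p^2 - 2*p - 6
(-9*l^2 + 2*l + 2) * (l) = -9*l^3 + 2*l^2 + 2*l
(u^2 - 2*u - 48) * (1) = u^2 - 2*u - 48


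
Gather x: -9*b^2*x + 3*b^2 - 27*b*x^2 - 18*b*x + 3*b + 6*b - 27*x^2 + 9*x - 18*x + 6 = 3*b^2 + 9*b + x^2*(-27*b - 27) + x*(-9*b^2 - 18*b - 9) + 6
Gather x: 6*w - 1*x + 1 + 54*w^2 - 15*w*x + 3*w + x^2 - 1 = 54*w^2 + 9*w + x^2 + x*(-15*w - 1)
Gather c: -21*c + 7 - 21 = -21*c - 14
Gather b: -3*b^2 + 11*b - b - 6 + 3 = -3*b^2 + 10*b - 3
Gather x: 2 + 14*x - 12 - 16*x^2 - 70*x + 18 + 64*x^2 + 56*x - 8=48*x^2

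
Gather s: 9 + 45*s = 45*s + 9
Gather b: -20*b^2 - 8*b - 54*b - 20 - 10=-20*b^2 - 62*b - 30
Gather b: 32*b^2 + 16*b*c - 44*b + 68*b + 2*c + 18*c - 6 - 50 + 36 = 32*b^2 + b*(16*c + 24) + 20*c - 20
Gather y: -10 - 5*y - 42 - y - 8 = -6*y - 60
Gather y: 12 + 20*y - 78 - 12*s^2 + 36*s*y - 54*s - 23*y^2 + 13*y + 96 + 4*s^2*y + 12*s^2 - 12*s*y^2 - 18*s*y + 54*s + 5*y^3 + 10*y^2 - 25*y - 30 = 5*y^3 + y^2*(-12*s - 13) + y*(4*s^2 + 18*s + 8)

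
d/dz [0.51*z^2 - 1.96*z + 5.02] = 1.02*z - 1.96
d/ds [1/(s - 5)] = -1/(s - 5)^2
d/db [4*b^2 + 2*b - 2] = 8*b + 2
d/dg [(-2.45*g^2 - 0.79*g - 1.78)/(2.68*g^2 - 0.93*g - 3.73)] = (4.3957*g^2 + 27.8178*g + 1.2913)/(7.1824*g^4 - 4.9848*g^3 - 19.1279*g^2 + 6.9378*g + 13.9129)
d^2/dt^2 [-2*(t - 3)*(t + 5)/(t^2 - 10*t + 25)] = -48*t/(t^4 - 20*t^3 + 150*t^2 - 500*t + 625)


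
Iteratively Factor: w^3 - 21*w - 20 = (w - 5)*(w^2 + 5*w + 4) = (w - 5)*(w + 4)*(w + 1)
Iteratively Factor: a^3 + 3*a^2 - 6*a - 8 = (a + 4)*(a^2 - a - 2) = (a - 2)*(a + 4)*(a + 1)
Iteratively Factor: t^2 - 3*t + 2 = (t - 1)*(t - 2)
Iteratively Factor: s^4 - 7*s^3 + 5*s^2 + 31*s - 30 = (s - 3)*(s^3 - 4*s^2 - 7*s + 10) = (s - 3)*(s + 2)*(s^2 - 6*s + 5) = (s - 3)*(s - 1)*(s + 2)*(s - 5)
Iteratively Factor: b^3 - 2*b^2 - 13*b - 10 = (b - 5)*(b^2 + 3*b + 2) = (b - 5)*(b + 2)*(b + 1)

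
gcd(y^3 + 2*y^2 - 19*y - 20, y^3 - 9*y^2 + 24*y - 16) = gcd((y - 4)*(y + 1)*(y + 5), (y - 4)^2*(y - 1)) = y - 4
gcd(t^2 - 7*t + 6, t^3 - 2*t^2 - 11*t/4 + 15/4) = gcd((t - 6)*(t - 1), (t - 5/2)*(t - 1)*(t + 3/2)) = t - 1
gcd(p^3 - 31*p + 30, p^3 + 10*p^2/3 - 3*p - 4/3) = p - 1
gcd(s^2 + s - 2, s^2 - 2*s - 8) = s + 2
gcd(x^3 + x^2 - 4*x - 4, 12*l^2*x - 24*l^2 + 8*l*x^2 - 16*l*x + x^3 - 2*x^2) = x - 2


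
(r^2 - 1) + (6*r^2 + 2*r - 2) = 7*r^2 + 2*r - 3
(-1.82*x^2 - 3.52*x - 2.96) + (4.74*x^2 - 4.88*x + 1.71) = 2.92*x^2 - 8.4*x - 1.25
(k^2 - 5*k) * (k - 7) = k^3 - 12*k^2 + 35*k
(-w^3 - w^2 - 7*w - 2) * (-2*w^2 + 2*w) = 2*w^5 + 12*w^3 - 10*w^2 - 4*w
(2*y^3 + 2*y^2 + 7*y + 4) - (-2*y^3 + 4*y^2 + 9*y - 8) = 4*y^3 - 2*y^2 - 2*y + 12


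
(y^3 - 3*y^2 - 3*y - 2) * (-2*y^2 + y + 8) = -2*y^5 + 7*y^4 + 11*y^3 - 23*y^2 - 26*y - 16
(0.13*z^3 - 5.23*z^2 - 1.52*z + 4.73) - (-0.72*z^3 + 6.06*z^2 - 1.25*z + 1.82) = 0.85*z^3 - 11.29*z^2 - 0.27*z + 2.91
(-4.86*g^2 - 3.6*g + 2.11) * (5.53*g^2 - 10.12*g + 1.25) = -26.8758*g^4 + 29.2752*g^3 + 42.0253*g^2 - 25.8532*g + 2.6375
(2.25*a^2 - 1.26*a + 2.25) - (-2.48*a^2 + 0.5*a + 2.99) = 4.73*a^2 - 1.76*a - 0.74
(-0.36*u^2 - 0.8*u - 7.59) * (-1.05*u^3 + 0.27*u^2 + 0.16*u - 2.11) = 0.378*u^5 + 0.7428*u^4 + 7.6959*u^3 - 1.4177*u^2 + 0.4736*u + 16.0149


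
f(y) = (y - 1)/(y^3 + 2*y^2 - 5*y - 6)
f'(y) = (y - 1)*(-3*y^2 - 4*y + 5)/(y^3 + 2*y^2 - 5*y - 6)^2 + 1/(y^3 + 2*y^2 - 5*y - 6) = (-2*y^3 + y^2 + 4*y - 11)/(y^6 + 4*y^5 - 6*y^4 - 32*y^3 + y^2 + 60*y + 36)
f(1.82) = -0.34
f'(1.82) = -2.08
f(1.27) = -0.04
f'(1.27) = -0.17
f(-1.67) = -0.82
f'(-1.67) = -0.52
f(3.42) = 0.06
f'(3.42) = -0.04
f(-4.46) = 0.17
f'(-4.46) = 0.16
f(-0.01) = 0.17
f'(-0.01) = -0.31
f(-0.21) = 0.25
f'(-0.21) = -0.50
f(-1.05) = -6.89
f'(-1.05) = -133.24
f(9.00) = 0.01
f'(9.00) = 0.00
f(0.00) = 0.17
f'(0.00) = -0.31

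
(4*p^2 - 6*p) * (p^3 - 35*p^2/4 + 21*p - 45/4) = 4*p^5 - 41*p^4 + 273*p^3/2 - 171*p^2 + 135*p/2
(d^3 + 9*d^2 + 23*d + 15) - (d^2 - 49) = d^3 + 8*d^2 + 23*d + 64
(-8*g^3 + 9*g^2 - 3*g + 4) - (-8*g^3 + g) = 9*g^2 - 4*g + 4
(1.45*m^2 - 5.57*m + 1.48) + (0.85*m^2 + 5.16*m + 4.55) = 2.3*m^2 - 0.41*m + 6.03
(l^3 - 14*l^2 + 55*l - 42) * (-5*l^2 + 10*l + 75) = -5*l^5 + 80*l^4 - 340*l^3 - 290*l^2 + 3705*l - 3150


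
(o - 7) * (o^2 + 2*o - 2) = o^3 - 5*o^2 - 16*o + 14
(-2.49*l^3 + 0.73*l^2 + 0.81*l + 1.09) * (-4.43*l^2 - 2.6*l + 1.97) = 11.0307*l^5 + 3.2401*l^4 - 10.3916*l^3 - 5.4966*l^2 - 1.2383*l + 2.1473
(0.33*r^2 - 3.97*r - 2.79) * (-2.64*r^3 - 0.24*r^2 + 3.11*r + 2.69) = -0.8712*r^5 + 10.4016*r^4 + 9.3447*r^3 - 10.7894*r^2 - 19.3562*r - 7.5051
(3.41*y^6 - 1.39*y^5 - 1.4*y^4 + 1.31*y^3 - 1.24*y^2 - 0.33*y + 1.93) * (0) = 0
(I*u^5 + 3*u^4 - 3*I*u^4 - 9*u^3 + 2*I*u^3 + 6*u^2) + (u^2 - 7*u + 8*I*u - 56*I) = I*u^5 + 3*u^4 - 3*I*u^4 - 9*u^3 + 2*I*u^3 + 7*u^2 - 7*u + 8*I*u - 56*I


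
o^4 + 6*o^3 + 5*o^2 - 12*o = o*(o - 1)*(o + 3)*(o + 4)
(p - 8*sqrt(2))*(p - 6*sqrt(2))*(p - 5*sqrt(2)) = p^3 - 19*sqrt(2)*p^2 + 236*p - 480*sqrt(2)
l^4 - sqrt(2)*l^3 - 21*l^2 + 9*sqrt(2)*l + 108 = (l - 3)*(l + 3)*(l - 3*sqrt(2))*(l + 2*sqrt(2))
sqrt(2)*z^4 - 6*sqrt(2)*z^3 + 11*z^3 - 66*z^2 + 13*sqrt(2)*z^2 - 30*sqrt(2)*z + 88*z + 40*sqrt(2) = (z - 4)*(z - 2)*(z + 5*sqrt(2))*(sqrt(2)*z + 1)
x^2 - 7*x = x*(x - 7)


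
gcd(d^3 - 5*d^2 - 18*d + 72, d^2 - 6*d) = d - 6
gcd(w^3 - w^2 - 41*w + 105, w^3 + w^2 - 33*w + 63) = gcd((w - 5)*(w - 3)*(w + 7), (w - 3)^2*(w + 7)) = w^2 + 4*w - 21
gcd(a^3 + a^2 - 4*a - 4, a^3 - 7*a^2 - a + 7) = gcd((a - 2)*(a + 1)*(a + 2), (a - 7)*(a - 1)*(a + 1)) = a + 1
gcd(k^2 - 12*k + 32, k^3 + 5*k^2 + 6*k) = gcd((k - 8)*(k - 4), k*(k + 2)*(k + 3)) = 1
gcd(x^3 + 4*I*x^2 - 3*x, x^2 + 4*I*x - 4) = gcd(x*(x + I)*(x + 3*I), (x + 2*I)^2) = 1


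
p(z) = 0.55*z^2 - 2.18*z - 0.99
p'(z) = 1.1*z - 2.18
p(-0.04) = -0.90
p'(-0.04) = -2.22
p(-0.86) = 1.29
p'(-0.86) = -3.13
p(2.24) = -3.11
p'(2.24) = 0.28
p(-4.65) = 21.04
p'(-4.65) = -7.30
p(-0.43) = 0.05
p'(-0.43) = -2.65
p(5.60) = 4.05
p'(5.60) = 3.98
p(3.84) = -1.25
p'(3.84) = 2.04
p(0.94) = -2.55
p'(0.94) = -1.15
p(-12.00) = 104.37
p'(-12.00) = -15.38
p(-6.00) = 31.89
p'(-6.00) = -8.78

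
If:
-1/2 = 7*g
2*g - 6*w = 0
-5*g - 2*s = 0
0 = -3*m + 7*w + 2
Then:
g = -1/14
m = 11/18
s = 5/28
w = -1/42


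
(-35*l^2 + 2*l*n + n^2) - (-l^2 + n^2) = -34*l^2 + 2*l*n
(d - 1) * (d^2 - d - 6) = d^3 - 2*d^2 - 5*d + 6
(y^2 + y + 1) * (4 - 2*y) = -2*y^3 + 2*y^2 + 2*y + 4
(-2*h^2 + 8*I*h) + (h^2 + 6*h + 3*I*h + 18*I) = -h^2 + 6*h + 11*I*h + 18*I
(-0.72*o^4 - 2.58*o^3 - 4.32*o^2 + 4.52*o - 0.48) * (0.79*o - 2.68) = -0.5688*o^5 - 0.1086*o^4 + 3.5016*o^3 + 15.1484*o^2 - 12.4928*o + 1.2864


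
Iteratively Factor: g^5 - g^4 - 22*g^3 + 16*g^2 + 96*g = (g - 4)*(g^4 + 3*g^3 - 10*g^2 - 24*g) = g*(g - 4)*(g^3 + 3*g^2 - 10*g - 24) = g*(g - 4)*(g - 3)*(g^2 + 6*g + 8) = g*(g - 4)*(g - 3)*(g + 2)*(g + 4)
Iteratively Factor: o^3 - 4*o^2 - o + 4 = (o - 1)*(o^2 - 3*o - 4) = (o - 1)*(o + 1)*(o - 4)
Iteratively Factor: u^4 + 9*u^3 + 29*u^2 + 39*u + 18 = (u + 3)*(u^3 + 6*u^2 + 11*u + 6) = (u + 2)*(u + 3)*(u^2 + 4*u + 3) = (u + 1)*(u + 2)*(u + 3)*(u + 3)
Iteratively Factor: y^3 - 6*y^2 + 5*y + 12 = (y - 3)*(y^2 - 3*y - 4) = (y - 3)*(y + 1)*(y - 4)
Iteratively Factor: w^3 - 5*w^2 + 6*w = (w)*(w^2 - 5*w + 6) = w*(w - 2)*(w - 3)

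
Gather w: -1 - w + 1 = -w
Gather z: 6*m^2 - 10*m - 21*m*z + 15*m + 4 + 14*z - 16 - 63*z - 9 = 6*m^2 + 5*m + z*(-21*m - 49) - 21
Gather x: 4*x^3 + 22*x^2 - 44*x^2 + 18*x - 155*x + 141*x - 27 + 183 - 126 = 4*x^3 - 22*x^2 + 4*x + 30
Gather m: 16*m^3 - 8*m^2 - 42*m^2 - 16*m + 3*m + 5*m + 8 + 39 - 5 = 16*m^3 - 50*m^2 - 8*m + 42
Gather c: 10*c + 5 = 10*c + 5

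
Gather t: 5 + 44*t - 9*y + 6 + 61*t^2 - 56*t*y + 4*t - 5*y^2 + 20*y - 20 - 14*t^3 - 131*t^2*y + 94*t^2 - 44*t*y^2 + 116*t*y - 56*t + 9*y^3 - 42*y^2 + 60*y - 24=-14*t^3 + t^2*(155 - 131*y) + t*(-44*y^2 + 60*y - 8) + 9*y^3 - 47*y^2 + 71*y - 33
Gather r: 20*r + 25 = 20*r + 25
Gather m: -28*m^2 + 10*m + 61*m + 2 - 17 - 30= -28*m^2 + 71*m - 45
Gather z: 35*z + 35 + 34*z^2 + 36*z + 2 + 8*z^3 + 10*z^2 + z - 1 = 8*z^3 + 44*z^2 + 72*z + 36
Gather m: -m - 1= -m - 1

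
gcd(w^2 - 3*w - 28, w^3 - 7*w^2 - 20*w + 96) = w + 4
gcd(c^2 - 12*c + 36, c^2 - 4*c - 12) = c - 6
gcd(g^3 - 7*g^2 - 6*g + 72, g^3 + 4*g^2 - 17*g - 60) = g^2 - g - 12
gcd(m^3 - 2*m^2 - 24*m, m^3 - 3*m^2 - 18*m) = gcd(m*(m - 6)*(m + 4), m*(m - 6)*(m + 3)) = m^2 - 6*m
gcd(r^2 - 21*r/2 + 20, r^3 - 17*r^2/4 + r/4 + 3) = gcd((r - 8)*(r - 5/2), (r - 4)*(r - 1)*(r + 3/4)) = 1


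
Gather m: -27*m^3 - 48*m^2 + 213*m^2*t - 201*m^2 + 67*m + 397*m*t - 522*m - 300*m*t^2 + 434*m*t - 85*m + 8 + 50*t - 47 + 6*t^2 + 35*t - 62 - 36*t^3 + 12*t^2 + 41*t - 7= -27*m^3 + m^2*(213*t - 249) + m*(-300*t^2 + 831*t - 540) - 36*t^3 + 18*t^2 + 126*t - 108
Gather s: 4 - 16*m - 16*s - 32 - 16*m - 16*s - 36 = -32*m - 32*s - 64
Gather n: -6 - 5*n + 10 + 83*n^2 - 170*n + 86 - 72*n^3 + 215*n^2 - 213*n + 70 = -72*n^3 + 298*n^2 - 388*n + 160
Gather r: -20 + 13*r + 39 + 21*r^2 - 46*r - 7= 21*r^2 - 33*r + 12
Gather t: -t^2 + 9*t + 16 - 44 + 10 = -t^2 + 9*t - 18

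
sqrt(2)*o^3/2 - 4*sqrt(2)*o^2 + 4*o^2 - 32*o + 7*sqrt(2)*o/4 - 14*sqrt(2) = (o - 8)*(o + 7*sqrt(2)/2)*(sqrt(2)*o/2 + 1/2)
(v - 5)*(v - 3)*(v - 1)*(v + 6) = v^4 - 3*v^3 - 31*v^2 + 123*v - 90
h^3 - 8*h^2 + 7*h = h*(h - 7)*(h - 1)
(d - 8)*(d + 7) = d^2 - d - 56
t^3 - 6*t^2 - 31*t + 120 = (t - 8)*(t - 3)*(t + 5)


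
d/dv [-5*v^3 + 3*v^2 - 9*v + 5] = -15*v^2 + 6*v - 9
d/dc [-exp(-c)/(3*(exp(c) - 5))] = (2*exp(c) - 5)*exp(-c)/(3*(exp(c) - 5)^2)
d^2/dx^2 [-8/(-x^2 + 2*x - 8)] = 16*(-x^2 + 2*x + 4*(x - 1)^2 - 8)/(x^2 - 2*x + 8)^3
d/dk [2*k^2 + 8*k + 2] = 4*k + 8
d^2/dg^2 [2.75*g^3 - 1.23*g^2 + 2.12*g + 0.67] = 16.5*g - 2.46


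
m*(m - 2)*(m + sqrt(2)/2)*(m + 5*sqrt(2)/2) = m^4 - 2*m^3 + 3*sqrt(2)*m^3 - 6*sqrt(2)*m^2 + 5*m^2/2 - 5*m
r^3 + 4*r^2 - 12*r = r*(r - 2)*(r + 6)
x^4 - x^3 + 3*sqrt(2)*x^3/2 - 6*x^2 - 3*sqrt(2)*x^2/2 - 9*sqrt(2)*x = x*(x - 3)*(x + 2)*(x + 3*sqrt(2)/2)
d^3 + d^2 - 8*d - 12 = (d - 3)*(d + 2)^2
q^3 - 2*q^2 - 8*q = q*(q - 4)*(q + 2)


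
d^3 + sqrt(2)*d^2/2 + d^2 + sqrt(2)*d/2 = d*(d + 1)*(d + sqrt(2)/2)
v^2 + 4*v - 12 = (v - 2)*(v + 6)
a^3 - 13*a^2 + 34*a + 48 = (a - 8)*(a - 6)*(a + 1)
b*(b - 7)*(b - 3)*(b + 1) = b^4 - 9*b^3 + 11*b^2 + 21*b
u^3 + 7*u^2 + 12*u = u*(u + 3)*(u + 4)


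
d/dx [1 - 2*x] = -2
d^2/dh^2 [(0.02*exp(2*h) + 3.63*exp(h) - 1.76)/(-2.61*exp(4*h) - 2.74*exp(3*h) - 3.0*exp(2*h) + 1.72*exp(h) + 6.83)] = (-0.544968*exp(9*h) - 222.980391*exp(8*h) - 93.2504179999999*exp(7*h) + 122.629728*exp(6*h) + 38.9898600000002*exp(5*h) - 1362.636874*exp(4*h) - 354.792714*exp(3*h) - 177.788928*exp(2*h) + 188.36826*exp(h) - 190.011283)*exp(h)/(17.779581*exp(12*h) + 55.995462*exp(11*h) + 120.093408*exp(10*h) + 114.145588*exp(9*h) - 75.343977*exp(8*h) - 338.629188*exp(7*h) - 509.370252*exp(6*h) - 175.010136*exp(5*h) + 400.607031*exp(4*h) + 589.82231*exp(3*h) + 359.222484*exp(2*h) - 240.708324*exp(h) - 318.611987)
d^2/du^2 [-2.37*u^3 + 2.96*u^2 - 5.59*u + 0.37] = 5.92 - 14.22*u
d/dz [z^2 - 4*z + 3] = 2*z - 4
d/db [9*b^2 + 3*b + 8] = 18*b + 3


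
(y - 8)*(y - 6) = y^2 - 14*y + 48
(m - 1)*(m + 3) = m^2 + 2*m - 3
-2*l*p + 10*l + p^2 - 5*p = (-2*l + p)*(p - 5)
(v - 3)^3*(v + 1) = v^4 - 8*v^3 + 18*v^2 - 27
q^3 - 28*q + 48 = (q - 4)*(q - 2)*(q + 6)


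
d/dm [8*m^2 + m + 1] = 16*m + 1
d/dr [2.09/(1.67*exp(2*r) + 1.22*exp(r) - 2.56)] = (-6.9806*exp(r) - 2.5498)*exp(r)/(1.67*exp(2*r) + 1.22*exp(r) - 2.56)^2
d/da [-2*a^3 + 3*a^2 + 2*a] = -6*a^2 + 6*a + 2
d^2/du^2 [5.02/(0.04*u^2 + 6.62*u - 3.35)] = (-0.016064*u^2 - 2.658592*u + 5.02*(0.08*u + 6.62)*(0.16*u + 13.24) + 1.34536)/(0.04*u^2 + 6.62*u - 3.35)^3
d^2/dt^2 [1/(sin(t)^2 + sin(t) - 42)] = (-4*sin(t)^4 - 3*sin(t)^3 - 163*sin(t)^2 - 36*sin(t) + 86)/(sin(t)^2 + sin(t) - 42)^3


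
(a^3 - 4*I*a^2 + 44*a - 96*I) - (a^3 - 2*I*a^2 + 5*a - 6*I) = -2*I*a^2 + 39*a - 90*I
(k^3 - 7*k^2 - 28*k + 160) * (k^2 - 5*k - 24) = k^5 - 12*k^4 - 17*k^3 + 468*k^2 - 128*k - 3840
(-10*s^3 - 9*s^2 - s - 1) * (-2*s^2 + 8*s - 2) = 20*s^5 - 62*s^4 - 50*s^3 + 12*s^2 - 6*s + 2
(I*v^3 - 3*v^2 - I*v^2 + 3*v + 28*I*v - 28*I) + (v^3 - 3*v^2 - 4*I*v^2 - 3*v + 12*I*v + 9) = v^3 + I*v^3 - 6*v^2 - 5*I*v^2 + 40*I*v + 9 - 28*I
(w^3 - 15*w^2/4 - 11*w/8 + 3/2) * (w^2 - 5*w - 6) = w^5 - 35*w^4/4 + 91*w^3/8 + 247*w^2/8 + 3*w/4 - 9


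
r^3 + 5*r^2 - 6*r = r*(r - 1)*(r + 6)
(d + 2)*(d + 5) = d^2 + 7*d + 10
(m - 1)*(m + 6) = m^2 + 5*m - 6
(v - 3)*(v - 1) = v^2 - 4*v + 3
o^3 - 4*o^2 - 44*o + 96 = (o - 8)*(o - 2)*(o + 6)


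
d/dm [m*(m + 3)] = 2*m + 3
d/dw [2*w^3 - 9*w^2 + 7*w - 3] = 6*w^2 - 18*w + 7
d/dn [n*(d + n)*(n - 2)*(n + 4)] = 3*d*n^2 + 4*d*n - 8*d + 4*n^3 + 6*n^2 - 16*n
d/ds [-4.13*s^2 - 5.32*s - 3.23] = -8.26*s - 5.32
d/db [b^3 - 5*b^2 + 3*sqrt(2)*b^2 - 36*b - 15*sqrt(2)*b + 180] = 3*b^2 - 10*b + 6*sqrt(2)*b - 36 - 15*sqrt(2)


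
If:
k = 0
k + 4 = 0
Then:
No Solution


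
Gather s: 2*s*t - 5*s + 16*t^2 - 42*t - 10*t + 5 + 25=s*(2*t - 5) + 16*t^2 - 52*t + 30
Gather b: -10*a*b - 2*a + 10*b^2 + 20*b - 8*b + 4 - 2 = -2*a + 10*b^2 + b*(12 - 10*a) + 2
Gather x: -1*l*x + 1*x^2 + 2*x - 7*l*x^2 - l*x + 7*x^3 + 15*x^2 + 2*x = 7*x^3 + x^2*(16 - 7*l) + x*(4 - 2*l)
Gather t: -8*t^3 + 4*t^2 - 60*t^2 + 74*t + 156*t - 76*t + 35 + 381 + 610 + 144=-8*t^3 - 56*t^2 + 154*t + 1170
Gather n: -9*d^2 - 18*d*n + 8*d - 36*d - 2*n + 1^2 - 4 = -9*d^2 - 28*d + n*(-18*d - 2) - 3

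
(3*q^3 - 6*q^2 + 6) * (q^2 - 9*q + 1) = 3*q^5 - 33*q^4 + 57*q^3 - 54*q + 6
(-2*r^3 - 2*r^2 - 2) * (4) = -8*r^3 - 8*r^2 - 8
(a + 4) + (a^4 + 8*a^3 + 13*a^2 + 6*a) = a^4 + 8*a^3 + 13*a^2 + 7*a + 4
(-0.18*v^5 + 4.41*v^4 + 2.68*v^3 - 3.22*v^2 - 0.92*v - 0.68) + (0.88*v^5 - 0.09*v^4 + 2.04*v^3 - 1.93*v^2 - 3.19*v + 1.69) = 0.7*v^5 + 4.32*v^4 + 4.72*v^3 - 5.15*v^2 - 4.11*v + 1.01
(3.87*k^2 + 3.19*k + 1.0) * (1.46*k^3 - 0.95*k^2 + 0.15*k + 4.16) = 5.6502*k^5 + 0.9809*k^4 - 0.99*k^3 + 15.6277*k^2 + 13.4204*k + 4.16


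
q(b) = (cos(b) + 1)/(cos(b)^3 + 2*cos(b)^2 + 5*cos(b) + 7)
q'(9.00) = -0.11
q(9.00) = 0.03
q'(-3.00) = 0.05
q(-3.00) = 0.00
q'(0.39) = 0.01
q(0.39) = 0.14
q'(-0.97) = -0.02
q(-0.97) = 0.15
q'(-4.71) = -0.04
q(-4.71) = 0.14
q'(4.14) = 0.11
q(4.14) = 0.10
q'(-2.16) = 0.12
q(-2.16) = 0.10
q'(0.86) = 0.02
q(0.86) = 0.15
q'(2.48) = -0.13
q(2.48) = 0.06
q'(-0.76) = -0.02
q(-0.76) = 0.14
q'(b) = (cos(b) + 1)*(3*sin(b)*cos(b)^2 + 4*sin(b)*cos(b) + 5*sin(b))/(cos(b)^3 + 2*cos(b)^2 + 5*cos(b) + 7)^2 - sin(b)/(cos(b)^3 + 2*cos(b)^2 + 5*cos(b) + 7) = (11*cos(b) + 5*cos(2*b) + cos(3*b) + 1)*sin(b)/(2*(cos(b)^3 + 2*cos(b)^2 + 5*cos(b) + 7)^2)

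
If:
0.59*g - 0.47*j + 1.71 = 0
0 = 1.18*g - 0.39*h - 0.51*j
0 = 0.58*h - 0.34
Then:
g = 3.86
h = 0.59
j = 8.49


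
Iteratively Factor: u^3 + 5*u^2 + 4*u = (u)*(u^2 + 5*u + 4) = u*(u + 4)*(u + 1)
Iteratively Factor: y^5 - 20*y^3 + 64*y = (y)*(y^4 - 20*y^2 + 64) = y*(y - 4)*(y^3 + 4*y^2 - 4*y - 16) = y*(y - 4)*(y + 2)*(y^2 + 2*y - 8) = y*(y - 4)*(y + 2)*(y + 4)*(y - 2)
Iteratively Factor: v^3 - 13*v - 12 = (v - 4)*(v^2 + 4*v + 3) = (v - 4)*(v + 3)*(v + 1)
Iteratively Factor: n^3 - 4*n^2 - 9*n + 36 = (n - 3)*(n^2 - n - 12) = (n - 4)*(n - 3)*(n + 3)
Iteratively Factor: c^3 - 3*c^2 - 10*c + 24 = (c - 4)*(c^2 + c - 6) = (c - 4)*(c - 2)*(c + 3)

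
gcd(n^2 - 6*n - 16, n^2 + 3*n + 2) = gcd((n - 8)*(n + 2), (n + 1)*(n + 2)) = n + 2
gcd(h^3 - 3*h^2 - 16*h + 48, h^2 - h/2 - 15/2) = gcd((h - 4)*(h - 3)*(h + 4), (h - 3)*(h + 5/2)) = h - 3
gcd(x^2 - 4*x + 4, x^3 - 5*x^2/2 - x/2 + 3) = x - 2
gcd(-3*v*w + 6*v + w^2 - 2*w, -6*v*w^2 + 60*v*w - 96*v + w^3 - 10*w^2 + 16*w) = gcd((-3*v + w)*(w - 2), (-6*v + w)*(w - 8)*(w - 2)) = w - 2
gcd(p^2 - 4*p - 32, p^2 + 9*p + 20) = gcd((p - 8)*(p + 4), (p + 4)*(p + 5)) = p + 4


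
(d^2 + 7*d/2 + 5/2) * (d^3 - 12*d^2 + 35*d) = d^5 - 17*d^4/2 - 9*d^3/2 + 185*d^2/2 + 175*d/2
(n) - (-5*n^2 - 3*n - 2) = 5*n^2 + 4*n + 2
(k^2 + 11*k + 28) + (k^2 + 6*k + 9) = 2*k^2 + 17*k + 37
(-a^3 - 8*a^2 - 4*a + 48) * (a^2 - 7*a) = -a^5 - a^4 + 52*a^3 + 76*a^2 - 336*a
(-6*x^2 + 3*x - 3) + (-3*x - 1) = -6*x^2 - 4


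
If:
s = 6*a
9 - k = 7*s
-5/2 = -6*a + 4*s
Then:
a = -5/36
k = 89/6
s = -5/6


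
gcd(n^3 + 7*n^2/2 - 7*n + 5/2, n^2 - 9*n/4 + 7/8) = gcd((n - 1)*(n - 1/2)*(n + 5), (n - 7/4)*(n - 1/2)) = n - 1/2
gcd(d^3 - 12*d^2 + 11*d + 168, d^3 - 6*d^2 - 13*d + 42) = d^2 - 4*d - 21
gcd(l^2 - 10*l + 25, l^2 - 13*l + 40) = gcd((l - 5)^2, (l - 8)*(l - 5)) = l - 5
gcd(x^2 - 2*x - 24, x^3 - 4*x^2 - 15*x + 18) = x - 6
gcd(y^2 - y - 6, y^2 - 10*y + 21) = y - 3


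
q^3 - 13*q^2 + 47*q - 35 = (q - 7)*(q - 5)*(q - 1)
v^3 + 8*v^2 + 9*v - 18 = (v - 1)*(v + 3)*(v + 6)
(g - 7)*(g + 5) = g^2 - 2*g - 35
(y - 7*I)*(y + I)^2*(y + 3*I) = y^4 - 2*I*y^3 + 28*y^2 + 46*I*y - 21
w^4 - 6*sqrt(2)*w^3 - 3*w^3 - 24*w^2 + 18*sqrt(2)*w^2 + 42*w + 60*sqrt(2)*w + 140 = (w - 5)*(w + 2)*(w - 7*sqrt(2))*(w + sqrt(2))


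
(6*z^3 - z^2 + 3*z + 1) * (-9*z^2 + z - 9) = -54*z^5 + 15*z^4 - 82*z^3 + 3*z^2 - 26*z - 9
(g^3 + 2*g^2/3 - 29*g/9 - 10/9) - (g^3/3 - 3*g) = 2*g^3/3 + 2*g^2/3 - 2*g/9 - 10/9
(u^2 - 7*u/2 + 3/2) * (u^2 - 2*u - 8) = u^4 - 11*u^3/2 + u^2/2 + 25*u - 12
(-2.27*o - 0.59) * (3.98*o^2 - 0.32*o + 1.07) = -9.0346*o^3 - 1.6218*o^2 - 2.2401*o - 0.6313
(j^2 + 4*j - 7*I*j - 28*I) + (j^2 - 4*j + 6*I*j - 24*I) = 2*j^2 - I*j - 52*I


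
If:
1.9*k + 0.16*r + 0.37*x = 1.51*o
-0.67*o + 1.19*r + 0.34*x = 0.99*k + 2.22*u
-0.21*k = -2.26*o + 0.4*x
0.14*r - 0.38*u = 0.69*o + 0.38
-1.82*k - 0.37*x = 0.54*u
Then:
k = 64.55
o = 83.75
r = -992.05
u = -518.56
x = 439.28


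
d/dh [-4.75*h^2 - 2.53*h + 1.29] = -9.5*h - 2.53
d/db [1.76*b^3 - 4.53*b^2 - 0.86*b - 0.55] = 5.28*b^2 - 9.06*b - 0.86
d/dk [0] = 0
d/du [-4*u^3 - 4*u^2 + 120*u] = -12*u^2 - 8*u + 120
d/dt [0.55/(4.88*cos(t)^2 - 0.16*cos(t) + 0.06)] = (5.368*cos(t) - 0.088)*sin(t)/(4.88*cos(t)^2 - 0.16*cos(t) + 0.06)^2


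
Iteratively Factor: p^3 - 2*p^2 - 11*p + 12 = (p - 4)*(p^2 + 2*p - 3) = (p - 4)*(p + 3)*(p - 1)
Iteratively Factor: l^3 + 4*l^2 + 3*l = (l + 3)*(l^2 + l) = l*(l + 3)*(l + 1)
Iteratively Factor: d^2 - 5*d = (d)*(d - 5)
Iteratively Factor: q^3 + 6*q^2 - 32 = (q - 2)*(q^2 + 8*q + 16) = (q - 2)*(q + 4)*(q + 4)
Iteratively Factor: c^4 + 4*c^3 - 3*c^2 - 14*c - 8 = (c + 1)*(c^3 + 3*c^2 - 6*c - 8) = (c + 1)*(c + 4)*(c^2 - c - 2) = (c + 1)^2*(c + 4)*(c - 2)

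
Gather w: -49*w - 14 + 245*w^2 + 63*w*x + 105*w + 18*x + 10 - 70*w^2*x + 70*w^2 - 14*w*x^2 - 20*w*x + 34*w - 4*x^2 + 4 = w^2*(315 - 70*x) + w*(-14*x^2 + 43*x + 90) - 4*x^2 + 18*x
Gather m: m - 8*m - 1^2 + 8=7 - 7*m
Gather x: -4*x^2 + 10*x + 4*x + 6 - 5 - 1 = -4*x^2 + 14*x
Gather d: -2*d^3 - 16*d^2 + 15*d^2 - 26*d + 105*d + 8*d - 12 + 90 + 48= -2*d^3 - d^2 + 87*d + 126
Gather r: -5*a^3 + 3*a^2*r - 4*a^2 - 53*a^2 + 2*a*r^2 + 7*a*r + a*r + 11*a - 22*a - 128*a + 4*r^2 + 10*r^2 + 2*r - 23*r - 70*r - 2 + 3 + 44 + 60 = -5*a^3 - 57*a^2 - 139*a + r^2*(2*a + 14) + r*(3*a^2 + 8*a - 91) + 105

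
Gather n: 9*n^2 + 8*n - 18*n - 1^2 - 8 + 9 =9*n^2 - 10*n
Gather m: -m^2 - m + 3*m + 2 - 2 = -m^2 + 2*m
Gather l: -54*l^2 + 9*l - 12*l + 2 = -54*l^2 - 3*l + 2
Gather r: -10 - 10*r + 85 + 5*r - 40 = 35 - 5*r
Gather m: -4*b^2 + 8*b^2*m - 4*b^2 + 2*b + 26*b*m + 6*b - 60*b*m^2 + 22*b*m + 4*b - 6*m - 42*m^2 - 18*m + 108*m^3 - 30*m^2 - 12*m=-8*b^2 + 12*b + 108*m^3 + m^2*(-60*b - 72) + m*(8*b^2 + 48*b - 36)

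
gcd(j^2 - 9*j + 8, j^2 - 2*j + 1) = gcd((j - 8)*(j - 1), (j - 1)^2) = j - 1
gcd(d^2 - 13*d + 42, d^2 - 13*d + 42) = d^2 - 13*d + 42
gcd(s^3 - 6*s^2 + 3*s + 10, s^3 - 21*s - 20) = s^2 - 4*s - 5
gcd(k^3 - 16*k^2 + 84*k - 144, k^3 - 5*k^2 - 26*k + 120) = k^2 - 10*k + 24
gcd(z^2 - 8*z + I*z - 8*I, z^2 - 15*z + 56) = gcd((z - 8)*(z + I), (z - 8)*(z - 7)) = z - 8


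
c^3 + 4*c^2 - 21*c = c*(c - 3)*(c + 7)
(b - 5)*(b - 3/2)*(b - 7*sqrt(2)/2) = b^3 - 13*b^2/2 - 7*sqrt(2)*b^2/2 + 15*b/2 + 91*sqrt(2)*b/4 - 105*sqrt(2)/4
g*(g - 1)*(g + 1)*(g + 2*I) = g^4 + 2*I*g^3 - g^2 - 2*I*g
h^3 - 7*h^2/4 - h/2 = h*(h - 2)*(h + 1/4)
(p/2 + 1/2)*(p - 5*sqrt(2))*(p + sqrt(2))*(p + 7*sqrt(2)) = p^4/2 + p^3/2 + 3*sqrt(2)*p^3/2 - 33*p^2 + 3*sqrt(2)*p^2/2 - 35*sqrt(2)*p - 33*p - 35*sqrt(2)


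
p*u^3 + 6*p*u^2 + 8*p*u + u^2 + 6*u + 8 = (u + 2)*(u + 4)*(p*u + 1)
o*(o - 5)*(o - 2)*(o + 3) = o^4 - 4*o^3 - 11*o^2 + 30*o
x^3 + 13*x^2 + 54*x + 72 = (x + 3)*(x + 4)*(x + 6)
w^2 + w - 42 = (w - 6)*(w + 7)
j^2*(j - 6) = j^3 - 6*j^2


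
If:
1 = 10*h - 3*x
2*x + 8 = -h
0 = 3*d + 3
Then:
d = -1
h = -22/23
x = -81/23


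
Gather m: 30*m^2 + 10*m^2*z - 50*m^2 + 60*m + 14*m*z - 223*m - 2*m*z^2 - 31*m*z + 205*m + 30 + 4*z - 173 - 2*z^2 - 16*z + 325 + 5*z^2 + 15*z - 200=m^2*(10*z - 20) + m*(-2*z^2 - 17*z + 42) + 3*z^2 + 3*z - 18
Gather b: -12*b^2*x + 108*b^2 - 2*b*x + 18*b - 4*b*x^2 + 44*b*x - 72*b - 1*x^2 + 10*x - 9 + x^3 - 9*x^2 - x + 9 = b^2*(108 - 12*x) + b*(-4*x^2 + 42*x - 54) + x^3 - 10*x^2 + 9*x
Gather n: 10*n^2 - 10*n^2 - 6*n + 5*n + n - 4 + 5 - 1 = 0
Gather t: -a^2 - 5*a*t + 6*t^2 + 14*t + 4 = -a^2 + 6*t^2 + t*(14 - 5*a) + 4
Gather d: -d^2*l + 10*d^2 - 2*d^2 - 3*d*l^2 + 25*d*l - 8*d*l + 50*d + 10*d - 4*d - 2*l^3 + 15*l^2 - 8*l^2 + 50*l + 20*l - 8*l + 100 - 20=d^2*(8 - l) + d*(-3*l^2 + 17*l + 56) - 2*l^3 + 7*l^2 + 62*l + 80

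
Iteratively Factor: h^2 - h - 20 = (h - 5)*(h + 4)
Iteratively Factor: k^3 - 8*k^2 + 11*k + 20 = (k - 4)*(k^2 - 4*k - 5) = (k - 5)*(k - 4)*(k + 1)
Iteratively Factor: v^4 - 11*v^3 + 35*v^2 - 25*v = (v)*(v^3 - 11*v^2 + 35*v - 25) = v*(v - 1)*(v^2 - 10*v + 25) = v*(v - 5)*(v - 1)*(v - 5)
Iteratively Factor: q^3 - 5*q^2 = (q)*(q^2 - 5*q) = q^2*(q - 5)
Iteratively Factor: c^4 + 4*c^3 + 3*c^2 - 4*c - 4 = (c + 2)*(c^3 + 2*c^2 - c - 2) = (c + 1)*(c + 2)*(c^2 + c - 2) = (c - 1)*(c + 1)*(c + 2)*(c + 2)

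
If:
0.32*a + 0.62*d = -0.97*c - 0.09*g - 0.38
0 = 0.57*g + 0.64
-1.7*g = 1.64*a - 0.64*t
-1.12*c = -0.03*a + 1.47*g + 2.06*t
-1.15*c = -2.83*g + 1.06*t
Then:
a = 3.00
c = -7.10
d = 9.11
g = -1.12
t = 4.71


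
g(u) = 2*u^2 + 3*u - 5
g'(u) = 4*u + 3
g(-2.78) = 2.12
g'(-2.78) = -8.12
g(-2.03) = -2.85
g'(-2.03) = -5.12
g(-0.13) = -5.36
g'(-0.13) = 2.48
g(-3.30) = 6.88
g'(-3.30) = -10.20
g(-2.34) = -1.07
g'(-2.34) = -6.36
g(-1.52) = -4.94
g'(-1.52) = -3.08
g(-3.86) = 13.22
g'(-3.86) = -12.44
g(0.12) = -4.61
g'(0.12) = 3.48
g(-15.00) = 400.00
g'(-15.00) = -57.00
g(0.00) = -5.00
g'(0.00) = 3.00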